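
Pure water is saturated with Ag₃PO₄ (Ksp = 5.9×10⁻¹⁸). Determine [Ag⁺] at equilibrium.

Ag₃PO₄(s) ⇌ 3 Ag⁺(aq) + PO₄³⁻(aq)
With molar solubility s: [Ag⁺] = 3s, [PO₄³⁻] = s.
Ksp = [Ag⁺]^3[PO₄³⁻] = (3s)^3 · s = 27s^4 = 5.9×10⁻¹⁸
s = 2.2×10⁻⁵ mol L⁻¹
[Ag⁺] = 3s = 6.5×10⁻⁵ mol L⁻¹

6.5×10⁻⁵ M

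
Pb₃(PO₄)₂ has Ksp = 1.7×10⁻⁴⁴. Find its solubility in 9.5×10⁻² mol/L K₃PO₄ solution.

Pb₃(PO₄)₂(s) ⇌ 3 Pb²⁺(aq) + 2 PO₄³⁻(aq)
With PO₄³⁻ already at 9.5×10⁻² mol/L and s small, take [PO₄³⁻] ≈ 9.5×10⁻² mol/L and [Pb²⁺] = 3s.
Ksp = [Pb²⁺]^3[PO₄³⁻]^2 = (3s)^3(9.5×10⁻²)^2
(3s)^3 = 1.7×10⁻⁴⁴ / (9.5×10⁻²)^2 = 1.9×10⁻⁴²
s = 4.1×10⁻¹⁵ mol/L

4.1×10⁻¹⁵ M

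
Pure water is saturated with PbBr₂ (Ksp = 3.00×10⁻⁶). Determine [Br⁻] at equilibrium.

1.82×10⁻² M

PbBr₂(s) ⇌ Pb²⁺(aq) + 2 Br⁻(aq)
For each mole of PbBr₂ that dissolves per liter, [Pb²⁺] = s and [Br⁻] = 2s; let s denote this solubility.
Ksp = [Pb²⁺][Br⁻]^2 = s · (2s)^2 = 4s^3 = 3.00×10⁻⁶
s = 9.09×10⁻³ mol/L
[Br⁻] = 2s = 1.82×10⁻² mol/L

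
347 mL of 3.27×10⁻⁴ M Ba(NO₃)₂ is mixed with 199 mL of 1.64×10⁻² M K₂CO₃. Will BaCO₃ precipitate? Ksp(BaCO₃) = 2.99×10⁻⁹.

Yes

The combined volume is 546 mL.
[Ba²⁺] = (3.27×10⁻⁴)(347)/546 = 2.08×10⁻⁴ M
[CO₃²⁻] = (1.64×10⁻²)(199)/546 = 5.98×10⁻³ M
Q = [Ba²⁺][CO₃²⁻] = 1.24×10⁻⁶
Since Q (1.24×10⁻⁶) exceeds Ksp (2.99×10⁻⁹), BaCO₃ will precipitate.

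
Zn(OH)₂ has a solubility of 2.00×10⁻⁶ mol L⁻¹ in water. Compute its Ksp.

Zn(OH)₂(s) ⇌ Zn²⁺(aq) + 2 OH⁻(aq)
For each mole of Zn(OH)₂ that dissolves per liter, [Zn²⁺] = s and [OH⁻] = 2s; let s denote this solubility.
Ksp = [Zn²⁺][OH⁻]^2 = s · (2s)^2 = 4s^3
Ksp = 4 × (2.00×10⁻⁶)^3 = 3.20×10⁻¹⁷

Ksp = 3.20×10⁻¹⁷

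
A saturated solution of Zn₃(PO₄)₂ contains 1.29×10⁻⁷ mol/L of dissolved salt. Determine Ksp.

Ksp = 3.86×10⁻³³

Zn₃(PO₄)₂(s) ⇌ 3 Zn²⁺(aq) + 2 PO₄³⁻(aq)
If s mol/L of Zn₃(PO₄)₂ dissolves, [Zn²⁺] = 3s and [PO₄³⁻] = 2s.
Ksp = [Zn²⁺]^3[PO₄³⁻]^2 = (3s)^3 · (2s)^2 = 108s^5
Ksp = 108 × (1.29×10⁻⁷)^5 = 3.86×10⁻³³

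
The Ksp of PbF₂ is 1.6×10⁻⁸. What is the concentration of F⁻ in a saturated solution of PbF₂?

3.2×10⁻³ M

PbF₂(s) ⇌ Pb²⁺(aq) + 2 F⁻(aq)
With molar solubility s: [Pb²⁺] = s, [F⁻] = 2s.
Ksp = [Pb²⁺][F⁻]^2 = s · (2s)^2 = 4s^3 = 1.6×10⁻⁸
s = 1.6×10⁻³ mol L⁻¹
[F⁻] = 2s = 3.2×10⁻³ mol L⁻¹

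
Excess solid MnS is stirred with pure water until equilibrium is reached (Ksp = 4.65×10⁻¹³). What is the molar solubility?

MnS(s) ⇌ Mn²⁺(aq) + S²⁻(aq)
Call the molar solubility s, so that [Mn²⁺] = s and [S²⁻] = s.
Ksp = [Mn²⁺][S²⁻] = s · s = s^2
s^2 = 4.65×10⁻¹³
Taking the 2nd root, s = 6.82×10⁻⁷ M.

6.82×10⁻⁷ M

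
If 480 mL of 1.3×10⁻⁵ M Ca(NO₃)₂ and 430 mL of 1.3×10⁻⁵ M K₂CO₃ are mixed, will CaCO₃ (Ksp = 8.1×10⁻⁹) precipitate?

The combined volume is 910 mL.
[Ca²⁺] = (1.3×10⁻⁵)(480)/910 = 6.9×10⁻⁶ M
[CO₃²⁻] = (1.3×10⁻⁵)(430)/910 = 6.1×10⁻⁶ M
Q = [Ca²⁺][CO₃²⁻] = 4.2×10⁻¹¹
Q < Ksp (4.2×10⁻¹¹ vs 8.1×10⁻⁹); the solution remains unsaturated and no precipitate forms.

No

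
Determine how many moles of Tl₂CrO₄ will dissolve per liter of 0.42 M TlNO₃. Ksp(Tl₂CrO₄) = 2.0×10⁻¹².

Tl₂CrO₄(s) ⇌ 2 Tl⁺(aq) + CrO₄²⁻(aq)
Tl⁺ is already present at 0.42 M. If s mol/L of Tl₂CrO₄ dissolves, [CrO₄²⁻] = s while [Tl⁺] ≈ 0.42 M.
Ksp = [Tl⁺]^2[CrO₄²⁻] = (0.42)^2s
s = 2.0×10⁻¹² / (0.42)^2 = 1.1×10⁻¹¹
s = 1.1×10⁻¹¹ M

1.1×10⁻¹¹ M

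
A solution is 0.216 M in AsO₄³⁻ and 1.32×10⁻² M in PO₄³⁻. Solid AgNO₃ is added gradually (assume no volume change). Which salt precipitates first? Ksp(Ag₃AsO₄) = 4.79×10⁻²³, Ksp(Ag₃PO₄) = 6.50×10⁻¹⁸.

Ag₃AsO₄

Precipitation begins when Q = Ksp.
For Ag₃AsO₄: [Ag⁺] = (Ksp/[AsO₄³⁻])^(1/3) = 6.05×10⁻⁸ M
For Ag₃PO₄: [Ag⁺] = (Ksp/[PO₄³⁻])^(1/3) = 7.90×10⁻⁶ M
The smaller threshold [Ag⁺] is reached first, so Ag₃AsO₄ precipitates first.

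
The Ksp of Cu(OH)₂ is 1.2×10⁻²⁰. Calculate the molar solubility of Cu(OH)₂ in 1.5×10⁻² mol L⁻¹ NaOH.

Cu(OH)₂(s) ⇌ Cu²⁺(aq) + 2 OH⁻(aq)
The solution already contains OH⁻ at 1.5×10⁻² mol L⁻¹. Let s be the molar solubility of Cu(OH)₂.
[OH⁻] ≈ 1.5×10⁻² mol L⁻¹ (common ion dominates); [Cu²⁺] = s.
Ksp = [Cu²⁺][OH⁻]^2 = s(1.5×10⁻²)^2
s = 1.2×10⁻²⁰ / (1.5×10⁻²)^2 = 5.3×10⁻¹⁷
s = 5.3×10⁻¹⁷ mol L⁻¹

5.3×10⁻¹⁷ M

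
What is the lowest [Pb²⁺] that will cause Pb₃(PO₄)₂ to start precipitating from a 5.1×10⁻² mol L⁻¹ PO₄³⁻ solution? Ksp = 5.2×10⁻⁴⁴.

2.7×10⁻¹⁴ M

Each salt precipitates once Q = Ksp for that salt.
Pb₃(PO₄)₂(s) ⇌ 3 Pb²⁺(aq) + 2 PO₄³⁻(aq)
Ksp = [Pb²⁺]^3[PO₄³⁻]^2 = [Pb²⁺]^3(5.1×10⁻²)^2
[Pb²⁺]^3 = 5.2×10⁻⁴⁴ / (5.1×10⁻²)^2 = 2.0×10⁻⁴¹
[Pb²⁺] = 2.7×10⁻¹⁴ mol L⁻¹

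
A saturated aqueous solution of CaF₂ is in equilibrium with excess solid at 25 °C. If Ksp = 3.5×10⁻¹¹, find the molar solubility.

2.1×10⁻⁴ M

CaF₂(s) ⇌ Ca²⁺(aq) + 2 F⁻(aq)
For each mole of CaF₂ that dissolves per liter, [Ca²⁺] = s and [F⁻] = 2s; let s denote this solubility.
Ksp = [Ca²⁺][F⁻]^2 = s · (2s)^2 = 4s^3
4s^3 = 3.5×10⁻¹¹  ⇒  s^3 = 8.8×10⁻¹²
s = 2.1×10⁻⁴ M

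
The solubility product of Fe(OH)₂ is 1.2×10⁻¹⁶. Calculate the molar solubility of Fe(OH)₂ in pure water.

Fe(OH)₂(s) ⇌ Fe²⁺(aq) + 2 OH⁻(aq)
If s mol/L of Fe(OH)₂ dissolves, [Fe²⁺] = s and [OH⁻] = 2s.
Ksp = [Fe²⁺][OH⁻]^2 = s · (2s)^2 = 4s^3
4s^3 = 1.2×10⁻¹⁶  ⇒  s^3 = 3.0×10⁻¹⁷
Taking the 3rd root, s = 3.1×10⁻⁶ mol L⁻¹.

3.1×10⁻⁶ M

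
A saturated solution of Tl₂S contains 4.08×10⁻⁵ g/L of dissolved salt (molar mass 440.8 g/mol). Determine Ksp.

Ksp = 3.17×10⁻²¹

Convert to molarity: s = 4.08×10⁻⁵ / 440.8 = 9.2559×10⁻⁸ mol/L
Tl₂S(s) ⇌ 2 Tl⁺(aq) + S²⁻(aq)
Call the molar solubility s, so that [Tl⁺] = 2s and [S²⁻] = s.
Ksp = [Tl⁺]^2[S²⁻] = (2s)^2 · s = 4s^3
Ksp = 4 × (9.2559×10⁻⁸)^3 = 3.17×10⁻²¹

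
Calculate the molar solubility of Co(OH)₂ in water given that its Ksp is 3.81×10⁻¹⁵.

Co(OH)₂(s) ⇌ Co²⁺(aq) + 2 OH⁻(aq)
If s mol/L of Co(OH)₂ dissolves, [Co²⁺] = s and [OH⁻] = 2s.
Ksp = [Co²⁺][OH⁻]^2 = s · (2s)^2 = 4s^3
4s^3 = 3.81×10⁻¹⁵  ⇒  s^3 = 9.53×10⁻¹⁶
s = 9.84×10⁻⁶ M

9.84×10⁻⁶ M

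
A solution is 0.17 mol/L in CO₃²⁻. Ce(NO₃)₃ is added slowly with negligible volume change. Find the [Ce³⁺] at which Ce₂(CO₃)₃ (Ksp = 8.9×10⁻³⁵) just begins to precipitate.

A salt starts to precipitate once the ion product Q reaches its Ksp.
Ce₂(CO₃)₃(s) ⇌ 2 Ce³⁺(aq) + 3 CO₃²⁻(aq)
Ksp = [Ce³⁺]^2[CO₃²⁻]^3 = [Ce³⁺]^2(0.17)^3
[Ce³⁺]^2 = 8.9×10⁻³⁵ / (0.17)^3 = 1.8×10⁻³²
[Ce³⁺] = 1.3×10⁻¹⁶ mol/L

1.3×10⁻¹⁶ M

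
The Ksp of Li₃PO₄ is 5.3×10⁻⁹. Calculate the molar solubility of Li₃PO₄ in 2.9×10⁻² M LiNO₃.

2.2×10⁻⁴ M

Li₃PO₄(s) ⇌ 3 Li⁺(aq) + PO₄³⁻(aq)
The solution already contains Li⁺ at 2.9×10⁻² M. Let s be the molar solubility of Li₃PO₄.
[Li⁺] ≈ 2.9×10⁻² M (common ion dominates); [PO₄³⁻] = s.
Ksp = [Li⁺]^3[PO₄³⁻] = (2.9×10⁻²)^3s
s = 5.3×10⁻⁹ / (2.9×10⁻²)^3 = 2.2×10⁻⁴
s = 2.2×10⁻⁴ M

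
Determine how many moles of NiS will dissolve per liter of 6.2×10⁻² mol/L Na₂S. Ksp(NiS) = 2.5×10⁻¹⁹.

4.0×10⁻¹⁸ M

NiS(s) ⇌ Ni²⁺(aq) + S²⁻(aq)
S²⁻ is already present at 6.2×10⁻² mol/L. If s mol/L of NiS dissolves, [Ni²⁺] = s while [S²⁻] ≈ 6.2×10⁻² mol/L.
Ksp = [Ni²⁺][S²⁻] = s(6.2×10⁻²)
s = 2.5×10⁻¹⁹ / (6.2×10⁻²) = 4.0×10⁻¹⁸
s = 4.0×10⁻¹⁸ mol/L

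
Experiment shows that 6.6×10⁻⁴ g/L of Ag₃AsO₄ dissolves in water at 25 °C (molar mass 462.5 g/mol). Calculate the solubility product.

Ksp = 1.1×10⁻²²

s = (6.6×10⁻⁴ g L⁻¹)/(462.5 g mol⁻¹) = 1.427×10⁻⁶ M
Ag₃AsO₄(s) ⇌ 3 Ag⁺(aq) + AsO₄³⁻(aq)
If s mol/L of Ag₃AsO₄ dissolves, [Ag⁺] = 3s and [AsO₄³⁻] = s.
Ksp = [Ag⁺]^3[AsO₄³⁻] = (3s)^3 · s = 27s^4
Ksp = 27 × (1.427×10⁻⁶)^4 = 1.1×10⁻²²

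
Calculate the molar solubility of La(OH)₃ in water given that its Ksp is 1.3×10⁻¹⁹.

La(OH)₃(s) ⇌ La³⁺(aq) + 3 OH⁻(aq)
Call the molar solubility s, so that [La³⁺] = s and [OH⁻] = 3s.
Ksp = [La³⁺][OH⁻]^3 = s · (3s)^3 = 27s^4
27s^4 = 1.3×10⁻¹⁹  ⇒  s^4 = 4.8×10⁻²¹
s = 8.3×10⁻⁶ M

8.3×10⁻⁶ M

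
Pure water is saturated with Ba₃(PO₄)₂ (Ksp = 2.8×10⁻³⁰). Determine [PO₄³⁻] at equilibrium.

9.6×10⁻⁷ M

Ba₃(PO₄)₂(s) ⇌ 3 Ba²⁺(aq) + 2 PO₄³⁻(aq)
For each mole of Ba₃(PO₄)₂ that dissolves per liter, [Ba²⁺] = 3s and [PO₄³⁻] = 2s; let s denote this solubility.
Ksp = [Ba²⁺]^3[PO₄³⁻]^2 = (3s)^3 · (2s)^2 = 108s^5 = 2.8×10⁻³⁰
s = 4.8×10⁻⁷ mol L⁻¹
[PO₄³⁻] = 2s = 9.6×10⁻⁷ mol L⁻¹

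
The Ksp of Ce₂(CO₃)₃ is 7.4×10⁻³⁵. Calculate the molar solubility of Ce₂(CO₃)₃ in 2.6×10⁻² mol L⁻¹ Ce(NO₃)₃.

1.6×10⁻¹¹ M

Ce₂(CO₃)₃(s) ⇌ 2 Ce³⁺(aq) + 3 CO₃²⁻(aq)
With Ce³⁺ already at 2.6×10⁻² mol L⁻¹ and s small, take [Ce³⁺] ≈ 2.6×10⁻² mol L⁻¹ and [CO₃²⁻] = 3s.
Ksp = [Ce³⁺]^2[CO₃²⁻]^3 = (2.6×10⁻²)^2(3s)^3
(3s)^3 = 7.4×10⁻³⁵ / (2.6×10⁻²)^2 = 1.1×10⁻³¹
s = 1.6×10⁻¹¹ mol L⁻¹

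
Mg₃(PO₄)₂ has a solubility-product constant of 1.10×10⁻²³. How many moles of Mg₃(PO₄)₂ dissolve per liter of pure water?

1.00×10⁻⁵ M

Mg₃(PO₄)₂(s) ⇌ 3 Mg²⁺(aq) + 2 PO₄³⁻(aq)
Let s be the molar solubility. Then [Mg²⁺] = 3s and [PO₄³⁻] = 2s.
Ksp = [Mg²⁺]^3[PO₄³⁻]^2 = (3s)^3 · (2s)^2 = 108s^5
108s^5 = 1.10×10⁻²³  ⇒  s^5 = 1.02×10⁻²⁵
s = (1.02×10⁻²⁵)^(1/5) = 1.00×10⁻⁵ M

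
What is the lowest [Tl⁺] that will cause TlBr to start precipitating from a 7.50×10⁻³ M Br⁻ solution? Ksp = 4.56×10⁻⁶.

6.08×10⁻⁴ M

A salt starts to precipitate once the ion product Q reaches its Ksp.
TlBr(s) ⇌ Tl⁺(aq) + Br⁻(aq)
Ksp = [Tl⁺][Br⁻] = [Tl⁺](7.50×10⁻³)
[Tl⁺] = 4.56×10⁻⁶ / (7.50×10⁻³) = 6.08×10⁻⁴
[Tl⁺] = 6.08×10⁻⁴ M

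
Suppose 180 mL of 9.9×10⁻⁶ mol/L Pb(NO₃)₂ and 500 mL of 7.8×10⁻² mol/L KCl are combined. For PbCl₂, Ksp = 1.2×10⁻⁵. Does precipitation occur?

No

After mixing, V = 180 mL + 500 mL = 680 mL.
[Pb²⁺] = (9.9×10⁻⁶)(180)/680 = 2.6×10⁻⁶ mol/L
[Cl⁻] = (7.8×10⁻²)(500)/680 = 5.7×10⁻² mol/L
Q = [Pb²⁺][Cl⁻]^2 = 8.6×10⁻⁹
Q = 8.6×10⁻⁹ < Ksp = 1.2×10⁻⁵, so the solution is unsaturated and no precipitate forms.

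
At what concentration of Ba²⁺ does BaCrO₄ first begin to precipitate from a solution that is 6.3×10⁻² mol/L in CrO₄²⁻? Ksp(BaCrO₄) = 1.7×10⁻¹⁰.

Each salt precipitates once Q = Ksp for that salt.
BaCrO₄(s) ⇌ Ba²⁺(aq) + CrO₄²⁻(aq)
Ksp = [Ba²⁺][CrO₄²⁻] = [Ba²⁺](6.3×10⁻²)
[Ba²⁺] = 1.7×10⁻¹⁰ / (6.3×10⁻²) = 2.7×10⁻⁹
[Ba²⁺] = 2.7×10⁻⁹ mol/L

2.7×10⁻⁹ M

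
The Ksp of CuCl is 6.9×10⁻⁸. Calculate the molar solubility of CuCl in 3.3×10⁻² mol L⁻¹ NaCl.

CuCl(s) ⇌ Cu⁺(aq) + Cl⁻(aq)
The solution already contains Cl⁻ at 3.3×10⁻² mol L⁻¹. Let s be the molar solubility of CuCl.
[Cl⁻] ≈ 3.3×10⁻² mol L⁻¹ (common ion dominates); [Cu⁺] = s.
Ksp = [Cu⁺][Cl⁻] = s(3.3×10⁻²)
s = 6.9×10⁻⁸ / (3.3×10⁻²) = 2.1×10⁻⁶
s = 2.1×10⁻⁶ mol L⁻¹

2.1×10⁻⁶ M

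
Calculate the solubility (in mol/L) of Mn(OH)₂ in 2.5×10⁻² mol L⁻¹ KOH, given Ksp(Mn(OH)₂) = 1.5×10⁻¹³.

2.4×10⁻¹⁰ M

Mn(OH)₂(s) ⇌ Mn²⁺(aq) + 2 OH⁻(aq)
Let s be the solubility of Mn(OH)₂ here. The common ion gives [OH⁻] ≈ 2.5×10⁻² mol L⁻¹, and [Mn²⁺] = s.
Ksp = [Mn²⁺][OH⁻]^2 = s(2.5×10⁻²)^2
s = 1.5×10⁻¹³ / (2.5×10⁻²)^2 = 2.4×10⁻¹⁰
s = 2.4×10⁻¹⁰ mol L⁻¹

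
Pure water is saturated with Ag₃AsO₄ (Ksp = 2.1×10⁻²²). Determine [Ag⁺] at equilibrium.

Ag₃AsO₄(s) ⇌ 3 Ag⁺(aq) + AsO₄³⁻(aq)
If s mol/L of Ag₃AsO₄ dissolves, [Ag⁺] = 3s and [AsO₄³⁻] = s.
Ksp = [Ag⁺]^3[AsO₄³⁻] = (3s)^3 · s = 27s^4 = 2.1×10⁻²²
s = 1.7×10⁻⁶ M
[Ag⁺] = 3s = 5.0×10⁻⁶ M

5.0×10⁻⁶ M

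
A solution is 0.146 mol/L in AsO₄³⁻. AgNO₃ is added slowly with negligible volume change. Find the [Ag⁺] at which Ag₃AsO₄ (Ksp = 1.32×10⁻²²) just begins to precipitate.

9.67×10⁻⁸ M

A salt starts to precipitate once the ion product Q reaches its Ksp.
Ag₃AsO₄(s) ⇌ 3 Ag⁺(aq) + AsO₄³⁻(aq)
Ksp = [Ag⁺]^3[AsO₄³⁻] = [Ag⁺]^3(0.146)
[Ag⁺]^3 = 1.32×10⁻²² / (0.146) = 9.04×10⁻²²
[Ag⁺] = 9.67×10⁻⁸ mol/L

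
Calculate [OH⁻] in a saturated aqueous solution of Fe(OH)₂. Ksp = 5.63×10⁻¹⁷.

4.83×10⁻⁶ M

Fe(OH)₂(s) ⇌ Fe²⁺(aq) + 2 OH⁻(aq)
If s mol/L of Fe(OH)₂ dissolves, [Fe²⁺] = s and [OH⁻] = 2s.
Ksp = [Fe²⁺][OH⁻]^2 = s · (2s)^2 = 4s^3 = 5.63×10⁻¹⁷
s = 2.41×10⁻⁶ M
[OH⁻] = 2s = 4.83×10⁻⁶ M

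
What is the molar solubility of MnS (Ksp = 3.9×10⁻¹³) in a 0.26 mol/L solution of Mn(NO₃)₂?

1.5×10⁻¹² M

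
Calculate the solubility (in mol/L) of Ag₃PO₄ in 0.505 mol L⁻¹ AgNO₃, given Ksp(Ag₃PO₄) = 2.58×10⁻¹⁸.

Ag₃PO₄(s) ⇌ 3 Ag⁺(aq) + PO₄³⁻(aq)
The solution already contains Ag⁺ at 0.505 mol L⁻¹. Let s be the molar solubility of Ag₃PO₄.
[Ag⁺] ≈ 0.505 mol L⁻¹ (common ion dominates); [PO₄³⁻] = s.
Ksp = [Ag⁺]^3[PO₄³⁻] = (0.505)^3s
s = 2.58×10⁻¹⁸ / (0.505)^3 = 2.00×10⁻¹⁷
s = 2.00×10⁻¹⁷ mol L⁻¹

2.00×10⁻¹⁷ M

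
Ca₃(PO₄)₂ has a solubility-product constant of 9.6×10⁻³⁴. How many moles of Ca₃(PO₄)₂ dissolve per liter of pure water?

Ca₃(PO₄)₂(s) ⇌ 3 Ca²⁺(aq) + 2 PO₄³⁻(aq)
For each mole of Ca₃(PO₄)₂ that dissolves per liter, [Ca²⁺] = 3s and [PO₄³⁻] = 2s; let s denote this solubility.
Ksp = [Ca²⁺]^3[PO₄³⁻]^2 = (3s)^3 · (2s)^2 = 108s^5
108s^5 = 9.6×10⁻³⁴  ⇒  s^5 = 8.9×10⁻³⁶
s = 9.8×10⁻⁸ mol L⁻¹

9.8×10⁻⁸ M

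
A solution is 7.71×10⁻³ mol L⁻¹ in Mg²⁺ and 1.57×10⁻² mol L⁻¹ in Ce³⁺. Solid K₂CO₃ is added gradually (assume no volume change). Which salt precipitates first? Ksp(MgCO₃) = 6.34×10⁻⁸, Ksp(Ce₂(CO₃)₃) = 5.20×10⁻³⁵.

Each salt precipitates once Q = Ksp for that salt.
For MgCO₃: [CO₃²⁻] = (Ksp/[Mg²⁺]) = 8.22×10⁻⁶ mol L⁻¹
For Ce₂(CO₃)₃: [CO₃²⁻] = (Ksp/[Ce³⁺]^2)^(1/3) = 5.95×10⁻¹¹ mol L⁻¹
The smaller threshold [CO₃²⁻] is reached first, so Ce₂(CO₃)₃ precipitates first.

Ce₂(CO₃)₃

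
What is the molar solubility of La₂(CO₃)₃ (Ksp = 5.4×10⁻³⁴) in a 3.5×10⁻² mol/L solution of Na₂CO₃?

La₂(CO₃)₃(s) ⇌ 2 La³⁺(aq) + 3 CO₃²⁻(aq)
With CO₃²⁻ already at 3.5×10⁻² mol/L and s small, take [CO₃²⁻] ≈ 3.5×10⁻² mol/L and [La³⁺] = 2s.
Ksp = [La³⁺]^2[CO₃²⁻]^3 = (2s)^2(3.5×10⁻²)^3
(2s)^2 = 5.4×10⁻³⁴ / (3.5×10⁻²)^3 = 1.3×10⁻²⁹
s = 1.8×10⁻¹⁵ mol/L

1.8×10⁻¹⁵ M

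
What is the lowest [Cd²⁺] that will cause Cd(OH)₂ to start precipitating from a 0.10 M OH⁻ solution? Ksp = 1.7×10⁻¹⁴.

1.7×10⁻¹² M

A salt starts to precipitate once the ion product Q reaches its Ksp.
Cd(OH)₂(s) ⇌ Cd²⁺(aq) + 2 OH⁻(aq)
Ksp = [Cd²⁺][OH⁻]^2 = [Cd²⁺](0.10)^2
[Cd²⁺] = 1.7×10⁻¹⁴ / (0.10)^2 = 1.7×10⁻¹²
[Cd²⁺] = 1.7×10⁻¹² M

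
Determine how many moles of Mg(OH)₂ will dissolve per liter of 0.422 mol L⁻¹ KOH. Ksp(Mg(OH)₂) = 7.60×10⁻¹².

Mg(OH)₂(s) ⇌ Mg²⁺(aq) + 2 OH⁻(aq)
With OH⁻ already at 0.422 mol L⁻¹ and s small, take [OH⁻] ≈ 0.422 mol L⁻¹ and [Mg²⁺] = s.
Ksp = [Mg²⁺][OH⁻]^2 = s(0.422)^2
s = 7.60×10⁻¹² / (0.422)^2 = 4.27×10⁻¹¹
s = 4.27×10⁻¹¹ mol L⁻¹

4.27×10⁻¹¹ M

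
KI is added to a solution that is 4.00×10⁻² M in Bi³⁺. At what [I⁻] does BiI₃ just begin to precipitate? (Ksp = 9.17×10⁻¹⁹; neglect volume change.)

Each salt precipitates once Q = Ksp for that salt.
BiI₃(s) ⇌ Bi³⁺(aq) + 3 I⁻(aq)
Ksp = [Bi³⁺][I⁻]^3 = [I⁻]^3(4.00×10⁻²)
[I⁻]^3 = 9.17×10⁻¹⁹ / (4.00×10⁻²) = 2.29×10⁻¹⁷
[I⁻] = 2.84×10⁻⁶ M

2.84×10⁻⁶ M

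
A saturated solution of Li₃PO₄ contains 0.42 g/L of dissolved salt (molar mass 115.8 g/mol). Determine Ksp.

Ksp = 4.7×10⁻⁹

Molar solubility s = (0.42 g/L) / (115.8 g/mol) = 3.627×10⁻³ mol/L
Li₃PO₄(s) ⇌ 3 Li⁺(aq) + PO₄³⁻(aq)
For each mole of Li₃PO₄ that dissolves per liter, [Li⁺] = 3s and [PO₄³⁻] = s; let s denote this solubility.
Ksp = [Li⁺]^3[PO₄³⁻] = (3s)^3 · s = 27s^4
Ksp = 27 × (3.627×10⁻³)^4 = 4.7×10⁻⁹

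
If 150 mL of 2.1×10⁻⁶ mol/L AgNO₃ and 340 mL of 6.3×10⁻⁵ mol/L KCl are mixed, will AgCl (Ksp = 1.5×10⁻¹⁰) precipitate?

After mixing, V = 150 mL + 340 mL = 490 mL.
[Ag⁺] = (2.1×10⁻⁶)(150)/490 = 6.4×10⁻⁷ mol/L
[Cl⁻] = (6.3×10⁻⁵)(340)/490 = 4.4×10⁻⁵ mol/L
Q = [Ag⁺][Cl⁻] = 2.8×10⁻¹¹
Q = 2.8×10⁻¹¹ < Ksp = 1.5×10⁻¹⁰, so the solution is unsaturated and no precipitate forms.

No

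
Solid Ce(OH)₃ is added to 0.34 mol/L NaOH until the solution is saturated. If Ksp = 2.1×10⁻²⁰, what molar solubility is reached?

5.3×10⁻¹⁹ M

Ce(OH)₃(s) ⇌ Ce³⁺(aq) + 3 OH⁻(aq)
OH⁻ is already present at 0.34 mol/L. If s mol/L of Ce(OH)₃ dissolves, [Ce³⁺] = s while [OH⁻] ≈ 0.34 mol/L.
Ksp = [Ce³⁺][OH⁻]^3 = s(0.34)^3
s = 2.1×10⁻²⁰ / (0.34)^3 = 5.3×10⁻¹⁹
s = 5.3×10⁻¹⁹ mol/L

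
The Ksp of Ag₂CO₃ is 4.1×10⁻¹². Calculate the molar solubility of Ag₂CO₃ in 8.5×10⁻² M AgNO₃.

5.7×10⁻¹⁰ M

Ag₂CO₃(s) ⇌ 2 Ag⁺(aq) + CO₃²⁻(aq)
Ag⁺ is already present at 8.5×10⁻² M. If s mol/L of Ag₂CO₃ dissolves, [CO₃²⁻] = s while [Ag⁺] ≈ 8.5×10⁻² M.
Ksp = [Ag⁺]^2[CO₃²⁻] = (8.5×10⁻²)^2s
s = 4.1×10⁻¹² / (8.5×10⁻²)^2 = 5.7×10⁻¹⁰
s = 5.7×10⁻¹⁰ M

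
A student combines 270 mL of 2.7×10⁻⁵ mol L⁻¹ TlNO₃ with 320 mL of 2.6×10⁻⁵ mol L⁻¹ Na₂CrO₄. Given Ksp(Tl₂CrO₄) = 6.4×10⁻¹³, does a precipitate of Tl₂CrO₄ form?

After mixing, V = 270 mL + 320 mL = 590 mL.
[Tl⁺] = (2.7×10⁻⁵)(270)/590 = 1.2×10⁻⁵ mol L⁻¹
[CrO₄²⁻] = (2.6×10⁻⁵)(320)/590 = 1.4×10⁻⁵ mol L⁻¹
Q = [Tl⁺]^2[CrO₄²⁻] = 2.2×10⁻¹⁵
Q = 2.2×10⁻¹⁵ < Ksp = 6.4×10⁻¹³, so the solution is unsaturated and no precipitate forms.

No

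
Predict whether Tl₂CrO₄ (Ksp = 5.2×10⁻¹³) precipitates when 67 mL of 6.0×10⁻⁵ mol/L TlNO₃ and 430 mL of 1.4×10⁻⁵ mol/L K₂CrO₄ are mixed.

No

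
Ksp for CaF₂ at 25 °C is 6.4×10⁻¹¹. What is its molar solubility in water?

2.5×10⁻⁴ M

CaF₂(s) ⇌ Ca²⁺(aq) + 2 F⁻(aq)
Call the molar solubility s, so that [Ca²⁺] = s and [F⁻] = 2s.
Ksp = [Ca²⁺][F⁻]^2 = s · (2s)^2 = 4s^3
4s^3 = 6.4×10⁻¹¹  ⇒  s^3 = 1.6×10⁻¹¹
Taking the 3rd root, s = 2.5×10⁻⁴ M.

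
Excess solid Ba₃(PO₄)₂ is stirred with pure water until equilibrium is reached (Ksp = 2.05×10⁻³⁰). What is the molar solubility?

Ba₃(PO₄)₂(s) ⇌ 3 Ba²⁺(aq) + 2 PO₄³⁻(aq)
Let s be the molar solubility. Then [Ba²⁺] = 3s and [PO₄³⁻] = 2s.
Ksp = [Ba²⁺]^3[PO₄³⁻]^2 = (3s)^3 · (2s)^2 = 108s^5
108s^5 = 2.05×10⁻³⁰  ⇒  s^5 = 1.90×10⁻³²
Taking the 5th root, s = 4.53×10⁻⁷ mol L⁻¹.

4.53×10⁻⁷ M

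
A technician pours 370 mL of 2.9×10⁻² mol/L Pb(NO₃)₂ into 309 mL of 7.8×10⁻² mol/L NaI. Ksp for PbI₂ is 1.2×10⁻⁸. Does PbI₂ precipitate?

Yes

After mixing, V = 370 mL + 309 mL = 679 mL.
[Pb²⁺] = (2.9×10⁻²)(370)/679 = 1.6×10⁻² mol/L
[I⁻] = (7.8×10⁻²)(309)/679 = 3.5×10⁻² mol/L
Q = [Pb²⁺][I⁻]^2 = 2.0×10⁻⁵
Since Q (2.0×10⁻⁵) exceeds Ksp (1.2×10⁻⁸), PbI₂ will precipitate.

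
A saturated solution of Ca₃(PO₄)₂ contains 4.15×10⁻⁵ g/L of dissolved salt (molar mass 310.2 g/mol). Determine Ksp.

Molar solubility s = (4.15×10⁻⁵ g/L) / (310.2 g/mol) = 1.3378×10⁻⁷ mol/L
Ca₃(PO₄)₂(s) ⇌ 3 Ca²⁺(aq) + 2 PO₄³⁻(aq)
If s mol/L of Ca₃(PO₄)₂ dissolves, [Ca²⁺] = 3s and [PO₄³⁻] = 2s.
Ksp = [Ca²⁺]^3[PO₄³⁻]^2 = (3s)^3 · (2s)^2 = 108s^5
Ksp = 108 × (1.3378×10⁻⁷)^5 = 4.63×10⁻³³

Ksp = 4.63×10⁻³³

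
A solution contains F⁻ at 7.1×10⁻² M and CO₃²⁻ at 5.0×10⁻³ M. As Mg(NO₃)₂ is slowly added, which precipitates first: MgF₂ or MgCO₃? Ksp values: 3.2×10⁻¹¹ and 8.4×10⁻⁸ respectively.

MgF₂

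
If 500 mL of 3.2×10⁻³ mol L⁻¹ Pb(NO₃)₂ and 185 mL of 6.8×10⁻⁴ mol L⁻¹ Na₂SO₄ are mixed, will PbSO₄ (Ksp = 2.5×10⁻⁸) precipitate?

Yes

Total volume after mixing = 500 + 185 = 685 mL.
[Pb²⁺] = (3.2×10⁻³)(500)/685 = 2.3×10⁻³ mol L⁻¹
[SO₄²⁻] = (6.8×10⁻⁴)(185)/685 = 1.8×10⁻⁴ mol L⁻¹
Q = [Pb²⁺][SO₄²⁻] = 4.3×10⁻⁷
Since Q (4.3×10⁻⁷) exceeds Ksp (2.5×10⁻⁸), PbSO₄ will precipitate.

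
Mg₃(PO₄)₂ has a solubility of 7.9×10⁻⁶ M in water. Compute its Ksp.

Mg₃(PO₄)₂(s) ⇌ 3 Mg²⁺(aq) + 2 PO₄³⁻(aq)
Let s be the molar solubility. Then [Mg²⁺] = 3s and [PO₄³⁻] = 2s.
Ksp = [Mg²⁺]^3[PO₄³⁻]^2 = (3s)^3 · (2s)^2 = 108s^5
Ksp = 108 × (7.9×10⁻⁶)^5 = 3.3×10⁻²⁴

Ksp = 3.3×10⁻²⁴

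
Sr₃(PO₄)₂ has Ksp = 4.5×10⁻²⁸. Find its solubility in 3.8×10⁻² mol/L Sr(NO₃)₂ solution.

1.4×10⁻¹² M

Sr₃(PO₄)₂(s) ⇌ 3 Sr²⁺(aq) + 2 PO₄³⁻(aq)
With Sr²⁺ already at 3.8×10⁻² mol/L and s small, take [Sr²⁺] ≈ 3.8×10⁻² mol/L and [PO₄³⁻] = 2s.
Ksp = [Sr²⁺]^3[PO₄³⁻]^2 = (3.8×10⁻²)^3(2s)^2
(2s)^2 = 4.5×10⁻²⁸ / (3.8×10⁻²)^3 = 8.2×10⁻²⁴
s = 1.4×10⁻¹² mol/L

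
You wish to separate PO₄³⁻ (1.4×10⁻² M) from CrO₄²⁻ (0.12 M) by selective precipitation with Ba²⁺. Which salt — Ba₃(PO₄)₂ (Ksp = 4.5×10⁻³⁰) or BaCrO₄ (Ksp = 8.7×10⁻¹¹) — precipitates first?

The threshold for precipitation is Q = Ksp.
For Ba₃(PO₄)₂: [Ba²⁺] = (Ksp/[PO₄³⁻]^2)^(1/3) = 2.8×10⁻⁹ M
For BaCrO₄: [Ba²⁺] = (Ksp/[CrO₄²⁻]) = 7.3×10⁻¹⁰ M
BaCrO₄ requires the lower [Ba²⁺], so it precipitates first.

BaCrO₄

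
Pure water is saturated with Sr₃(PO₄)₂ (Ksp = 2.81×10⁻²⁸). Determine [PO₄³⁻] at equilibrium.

Sr₃(PO₄)₂(s) ⇌ 3 Sr²⁺(aq) + 2 PO₄³⁻(aq)
For each mole of Sr₃(PO₄)₂ that dissolves per liter, [Sr²⁺] = 3s and [PO₄³⁻] = 2s; let s denote this solubility.
Ksp = [Sr²⁺]^3[PO₄³⁻]^2 = (3s)^3 · (2s)^2 = 108s^5 = 2.81×10⁻²⁸
s = 1.21×10⁻⁶ mol L⁻¹
[PO₄³⁻] = 2s = 2.42×10⁻⁶ mol L⁻¹

2.42×10⁻⁶ M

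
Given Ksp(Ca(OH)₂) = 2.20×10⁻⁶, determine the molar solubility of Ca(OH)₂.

Ca(OH)₂(s) ⇌ Ca²⁺(aq) + 2 OH⁻(aq)
If s mol/L of Ca(OH)₂ dissolves, [Ca²⁺] = s and [OH⁻] = 2s.
Ksp = [Ca²⁺][OH⁻]^2 = s · (2s)^2 = 4s^3
4s^3 = 2.20×10⁻⁶  ⇒  s^3 = 5.50×10⁻⁷
s = (5.50×10⁻⁷)^(1/3) = 8.19×10⁻³ mol/L

8.19×10⁻³ M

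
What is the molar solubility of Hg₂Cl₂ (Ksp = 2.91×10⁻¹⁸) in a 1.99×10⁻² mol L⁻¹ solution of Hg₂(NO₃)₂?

Hg₂Cl₂(s) ⇌ Hg₂²⁺(aq) + 2 Cl⁻(aq)
The solution already contains Hg₂²⁺ at 1.99×10⁻² mol L⁻¹. Let s be the molar solubility of Hg₂Cl₂.
[Hg₂²⁺] ≈ 1.99×10⁻² mol L⁻¹ (common ion dominates); [Cl⁻] = 2s.
Ksp = [Hg₂²⁺][Cl⁻]^2 = (1.99×10⁻²)(2s)^2
(2s)^2 = 2.91×10⁻¹⁸ / (1.99×10⁻²) = 1.46×10⁻¹⁶
s = 6.05×10⁻⁹ mol L⁻¹

6.05×10⁻⁹ M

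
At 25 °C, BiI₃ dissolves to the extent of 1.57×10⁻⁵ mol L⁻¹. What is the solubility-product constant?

Ksp = 1.64×10⁻¹⁸

BiI₃(s) ⇌ Bi³⁺(aq) + 3 I⁻(aq)
For each mole of BiI₃ that dissolves per liter, [Bi³⁺] = s and [I⁻] = 3s; let s denote this solubility.
Ksp = [Bi³⁺][I⁻]^3 = s · (3s)^3 = 27s^4
Ksp = 27 × (1.57×10⁻⁵)^4 = 1.64×10⁻¹⁸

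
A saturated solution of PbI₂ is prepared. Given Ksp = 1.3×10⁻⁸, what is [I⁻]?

3.0×10⁻³ M

PbI₂(s) ⇌ Pb²⁺(aq) + 2 I⁻(aq)
For each mole of PbI₂ that dissolves per liter, [Pb²⁺] = s and [I⁻] = 2s; let s denote this solubility.
Ksp = [Pb²⁺][I⁻]^2 = s · (2s)^2 = 4s^3 = 1.3×10⁻⁸
s = 1.5×10⁻³ mol L⁻¹
[I⁻] = 2s = 3.0×10⁻³ mol L⁻¹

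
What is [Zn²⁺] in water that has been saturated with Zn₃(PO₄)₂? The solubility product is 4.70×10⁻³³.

4.03×10⁻⁷ M

Zn₃(PO₄)₂(s) ⇌ 3 Zn²⁺(aq) + 2 PO₄³⁻(aq)
If s mol/L of Zn₃(PO₄)₂ dissolves, [Zn²⁺] = 3s and [PO₄³⁻] = 2s.
Ksp = [Zn²⁺]^3[PO₄³⁻]^2 = (3s)^3 · (2s)^2 = 108s^5 = 4.70×10⁻³³
s = 1.34×10⁻⁷ M
[Zn²⁺] = 3s = 4.03×10⁻⁷ M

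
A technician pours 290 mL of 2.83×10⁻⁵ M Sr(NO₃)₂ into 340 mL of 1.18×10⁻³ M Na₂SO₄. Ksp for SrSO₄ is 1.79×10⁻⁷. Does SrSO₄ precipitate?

Total volume after mixing = 290 + 340 = 630 mL.
[Sr²⁺] = (2.83×10⁻⁵)(290)/630 = 1.30×10⁻⁵ M
[SO₄²⁻] = (1.18×10⁻³)(340)/630 = 6.37×10⁻⁴ M
Q = [Sr²⁺][SO₄²⁻] = 8.30×10⁻⁹
Q < Ksp (8.30×10⁻⁹ vs 1.79×10⁻⁷); the solution remains unsaturated and no precipitate forms.

No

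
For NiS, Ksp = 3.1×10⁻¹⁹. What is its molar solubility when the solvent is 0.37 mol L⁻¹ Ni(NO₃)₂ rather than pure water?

NiS(s) ⇌ Ni²⁺(aq) + S²⁻(aq)
Ni²⁺ is already present at 0.37 mol L⁻¹. If s mol/L of NiS dissolves, [S²⁻] = s while [Ni²⁺] ≈ 0.37 mol L⁻¹.
Ksp = [Ni²⁺][S²⁻] = (0.37)s
s = 3.1×10⁻¹⁹ / (0.37) = 8.4×10⁻¹⁹
s = 8.4×10⁻¹⁹ mol L⁻¹

8.4×10⁻¹⁹ M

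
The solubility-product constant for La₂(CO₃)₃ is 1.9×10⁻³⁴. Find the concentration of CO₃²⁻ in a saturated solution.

2.1×10⁻⁷ M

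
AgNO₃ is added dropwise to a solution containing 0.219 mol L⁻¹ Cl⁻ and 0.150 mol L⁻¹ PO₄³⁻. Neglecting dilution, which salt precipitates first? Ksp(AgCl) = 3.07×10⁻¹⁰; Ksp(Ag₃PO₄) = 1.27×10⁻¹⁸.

AgCl

A salt starts to precipitate once the ion product Q reaches its Ksp.
For AgCl: [Ag⁺] = (Ksp/[Cl⁻]) = 1.40×10⁻⁹ mol L⁻¹
For Ag₃PO₄: [Ag⁺] = (Ksp/[PO₄³⁻])^(1/3) = 2.04×10⁻⁶ mol L⁻¹
The smaller threshold [Ag⁺] is reached first, so AgCl precipitates first.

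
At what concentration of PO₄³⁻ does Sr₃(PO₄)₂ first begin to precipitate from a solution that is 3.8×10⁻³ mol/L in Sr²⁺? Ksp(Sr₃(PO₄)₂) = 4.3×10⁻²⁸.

Precipitation begins when Q = Ksp.
Sr₃(PO₄)₂(s) ⇌ 3 Sr²⁺(aq) + 2 PO₄³⁻(aq)
Ksp = [Sr²⁺]^3[PO₄³⁻]^2 = [PO₄³⁻]^2(3.8×10⁻³)^3
[PO₄³⁻]^2 = 4.3×10⁻²⁸ / (3.8×10⁻³)^3 = 7.8×10⁻²¹
[PO₄³⁻] = 8.9×10⁻¹¹ mol/L

8.9×10⁻¹¹ M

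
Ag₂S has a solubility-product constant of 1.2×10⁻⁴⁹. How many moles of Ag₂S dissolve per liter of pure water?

3.1×10⁻¹⁷ M

Ag₂S(s) ⇌ 2 Ag⁺(aq) + S²⁻(aq)
For each mole of Ag₂S that dissolves per liter, [Ag⁺] = 2s and [S²⁻] = s; let s denote this solubility.
Ksp = [Ag⁺]^2[S²⁻] = (2s)^2 · s = 4s^3
4s^3 = 1.2×10⁻⁴⁹  ⇒  s^3 = 3.0×10⁻⁵⁰
s = 3.1×10⁻¹⁷ M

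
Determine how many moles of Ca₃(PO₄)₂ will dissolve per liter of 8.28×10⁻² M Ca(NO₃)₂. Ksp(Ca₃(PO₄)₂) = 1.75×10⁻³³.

8.78×10⁻¹⁶ M

Ca₃(PO₄)₂(s) ⇌ 3 Ca²⁺(aq) + 2 PO₄³⁻(aq)
Ca²⁺ is already present at 8.28×10⁻² M. If s mol/L of Ca₃(PO₄)₂ dissolves, [PO₄³⁻] = 2s while [Ca²⁺] ≈ 8.28×10⁻² M.
Ksp = [Ca²⁺]^3[PO₄³⁻]^2 = (8.28×10⁻²)^3(2s)^2
(2s)^2 = 1.75×10⁻³³ / (8.28×10⁻²)^3 = 3.08×10⁻³⁰
s = 8.78×10⁻¹⁶ M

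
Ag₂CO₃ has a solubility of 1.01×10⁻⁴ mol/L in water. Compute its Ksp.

Ksp = 4.12×10⁻¹²

Ag₂CO₃(s) ⇌ 2 Ag⁺(aq) + CO₃²⁻(aq)
If s mol/L of Ag₂CO₃ dissolves, [Ag⁺] = 2s and [CO₃²⁻] = s.
Ksp = [Ag⁺]^2[CO₃²⁻] = (2s)^2 · s = 4s^3
Ksp = 4 × (1.01×10⁻⁴)^3 = 4.12×10⁻¹²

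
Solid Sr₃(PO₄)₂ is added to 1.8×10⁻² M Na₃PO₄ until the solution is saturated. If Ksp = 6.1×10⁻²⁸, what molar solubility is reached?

4.1×10⁻⁹ M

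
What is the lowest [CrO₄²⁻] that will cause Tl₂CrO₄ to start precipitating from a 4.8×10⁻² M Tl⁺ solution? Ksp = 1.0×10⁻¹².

4.3×10⁻¹⁰ M

A salt starts to precipitate once the ion product Q reaches its Ksp.
Tl₂CrO₄(s) ⇌ 2 Tl⁺(aq) + CrO₄²⁻(aq)
Ksp = [Tl⁺]^2[CrO₄²⁻] = [CrO₄²⁻](4.8×10⁻²)^2
[CrO₄²⁻] = 1.0×10⁻¹² / (4.8×10⁻²)^2 = 4.3×10⁻¹⁰
[CrO₄²⁻] = 4.3×10⁻¹⁰ M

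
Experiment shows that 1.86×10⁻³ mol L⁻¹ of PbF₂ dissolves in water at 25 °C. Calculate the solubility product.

Ksp = 2.57×10⁻⁸

PbF₂(s) ⇌ Pb²⁺(aq) + 2 F⁻(aq)
If s mol/L of PbF₂ dissolves, [Pb²⁺] = s and [F⁻] = 2s.
Ksp = [Pb²⁺][F⁻]^2 = s · (2s)^2 = 4s^3
Ksp = 4 × (1.86×10⁻³)^3 = 2.57×10⁻⁸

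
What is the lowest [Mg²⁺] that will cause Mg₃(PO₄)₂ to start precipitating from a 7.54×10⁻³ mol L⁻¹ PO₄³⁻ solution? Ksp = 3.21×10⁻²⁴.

3.84×10⁻⁷ M

Precipitation begins when Q = Ksp.
Mg₃(PO₄)₂(s) ⇌ 3 Mg²⁺(aq) + 2 PO₄³⁻(aq)
Ksp = [Mg²⁺]^3[PO₄³⁻]^2 = [Mg²⁺]^3(7.54×10⁻³)^2
[Mg²⁺]^3 = 3.21×10⁻²⁴ / (7.54×10⁻³)^2 = 5.65×10⁻²⁰
[Mg²⁺] = 3.84×10⁻⁷ mol L⁻¹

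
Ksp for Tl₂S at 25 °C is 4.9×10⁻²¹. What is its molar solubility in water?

Tl₂S(s) ⇌ 2 Tl⁺(aq) + S²⁻(aq)
If s mol/L of Tl₂S dissolves, [Tl⁺] = 2s and [S²⁻] = s.
Ksp = [Tl⁺]^2[S²⁻] = (2s)^2 · s = 4s^3
4s^3 = 4.9×10⁻²¹  ⇒  s^3 = 1.2×10⁻²¹
Taking the 3rd root, s = 1.1×10⁻⁷ mol L⁻¹.

1.1×10⁻⁷ M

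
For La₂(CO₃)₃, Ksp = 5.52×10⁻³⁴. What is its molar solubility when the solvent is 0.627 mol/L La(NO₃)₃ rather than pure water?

La₂(CO₃)₃(s) ⇌ 2 La³⁺(aq) + 3 CO₃²⁻(aq)
La³⁺ is already present at 0.627 mol/L. If s mol/L of La₂(CO₃)₃ dissolves, [CO₃²⁻] = 3s while [La³⁺] ≈ 0.627 mol/L.
Ksp = [La³⁺]^2[CO₃²⁻]^3 = (0.627)^2(3s)^3
(3s)^3 = 5.52×10⁻³⁴ / (0.627)^2 = 1.40×10⁻³³
s = 3.73×10⁻¹² mol/L

3.73×10⁻¹² M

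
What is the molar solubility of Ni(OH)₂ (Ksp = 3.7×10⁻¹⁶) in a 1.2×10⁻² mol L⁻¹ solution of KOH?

Ni(OH)₂(s) ⇌ Ni²⁺(aq) + 2 OH⁻(aq)
Let s be the solubility of Ni(OH)₂ here. The common ion gives [OH⁻] ≈ 1.2×10⁻² mol L⁻¹, and [Ni²⁺] = s.
Ksp = [Ni²⁺][OH⁻]^2 = s(1.2×10⁻²)^2
s = 3.7×10⁻¹⁶ / (1.2×10⁻²)^2 = 2.6×10⁻¹²
s = 2.6×10⁻¹² mol L⁻¹

2.6×10⁻¹² M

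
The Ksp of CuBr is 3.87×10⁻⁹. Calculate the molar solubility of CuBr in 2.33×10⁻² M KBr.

CuBr(s) ⇌ Cu⁺(aq) + Br⁻(aq)
With Br⁻ already at 2.33×10⁻² M and s small, take [Br⁻] ≈ 2.33×10⁻² M and [Cu⁺] = s.
Ksp = [Cu⁺][Br⁻] = s(2.33×10⁻²)
s = 3.87×10⁻⁹ / (2.33×10⁻²) = 1.66×10⁻⁷
s = 1.66×10⁻⁷ M

1.66×10⁻⁷ M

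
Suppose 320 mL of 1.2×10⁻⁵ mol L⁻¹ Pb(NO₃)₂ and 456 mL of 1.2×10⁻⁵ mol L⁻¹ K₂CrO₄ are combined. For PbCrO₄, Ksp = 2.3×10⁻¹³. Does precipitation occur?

After mixing, V = 320 mL + 456 mL = 776 mL.
[Pb²⁺] = (1.2×10⁻⁵)(320)/776 = 4.9×10⁻⁶ mol L⁻¹
[CrO₄²⁻] = (1.2×10⁻⁵)(456)/776 = 7.1×10⁻⁶ mol L⁻¹
Q = [Pb²⁺][CrO₄²⁻] = 3.5×10⁻¹¹
Because Q > Ksp (3.5×10⁻¹¹ vs 2.3×10⁻¹³), a precipitate of PbCrO₄ forms.

Yes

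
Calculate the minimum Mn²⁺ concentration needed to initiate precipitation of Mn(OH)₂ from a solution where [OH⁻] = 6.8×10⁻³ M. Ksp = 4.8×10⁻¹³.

Precipitation of each salt begins when its ion product equals Ksp.
Mn(OH)₂(s) ⇌ Mn²⁺(aq) + 2 OH⁻(aq)
Ksp = [Mn²⁺][OH⁻]^2 = [Mn²⁺](6.8×10⁻³)^2
[Mn²⁺] = 4.8×10⁻¹³ / (6.8×10⁻³)^2 = 1.0×10⁻⁸
[Mn²⁺] = 1.0×10⁻⁸ M

1.0×10⁻⁸ M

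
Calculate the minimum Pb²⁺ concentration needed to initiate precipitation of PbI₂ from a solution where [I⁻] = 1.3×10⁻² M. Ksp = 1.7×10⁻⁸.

The threshold for precipitation is Q = Ksp.
PbI₂(s) ⇌ Pb²⁺(aq) + 2 I⁻(aq)
Ksp = [Pb²⁺][I⁻]^2 = [Pb²⁺](1.3×10⁻²)^2
[Pb²⁺] = 1.7×10⁻⁸ / (1.3×10⁻²)^2 = 1.0×10⁻⁴
[Pb²⁺] = 1.0×10⁻⁴ M

1.0×10⁻⁴ M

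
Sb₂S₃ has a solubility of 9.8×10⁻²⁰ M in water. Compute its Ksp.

Ksp = 9.8×10⁻⁹⁴

Sb₂S₃(s) ⇌ 2 Sb³⁺(aq) + 3 S²⁻(aq)
For each mole of Sb₂S₃ that dissolves per liter, [Sb³⁺] = 2s and [S²⁻] = 3s; let s denote this solubility.
Ksp = [Sb³⁺]^2[S²⁻]^3 = (2s)^2 · (3s)^3 = 108s^5
Ksp = 108 × (9.8×10⁻²⁰)^5 = 9.8×10⁻⁹⁴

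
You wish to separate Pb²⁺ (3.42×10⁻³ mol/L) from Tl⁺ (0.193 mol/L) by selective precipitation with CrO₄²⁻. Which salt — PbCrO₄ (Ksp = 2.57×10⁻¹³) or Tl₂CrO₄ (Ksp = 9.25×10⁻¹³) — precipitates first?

Tl₂CrO₄

Precipitation of each salt begins when its ion product equals Ksp.
For PbCrO₄: [CrO₄²⁻] = (Ksp/[Pb²⁺]) = 7.51×10⁻¹¹ mol/L
For Tl₂CrO₄: [CrO₄²⁻] = (Ksp/[Tl⁺]^2) = 2.48×10⁻¹¹ mol/L
Since Tl₂CrO₄ needs less CrO₄²⁻ to reach saturation, it precipitates first.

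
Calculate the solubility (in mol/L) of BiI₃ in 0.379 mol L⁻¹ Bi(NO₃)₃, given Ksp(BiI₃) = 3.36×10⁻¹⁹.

BiI₃(s) ⇌ Bi³⁺(aq) + 3 I⁻(aq)
The solution already contains Bi³⁺ at 0.379 mol L⁻¹. Let s be the molar solubility of BiI₃.
[Bi³⁺] ≈ 0.379 mol L⁻¹ (common ion dominates); [I⁻] = 3s.
Ksp = [Bi³⁺][I⁻]^3 = (0.379)(3s)^3
(3s)^3 = 3.36×10⁻¹⁹ / (0.379) = 8.87×10⁻¹⁹
s = 3.20×10⁻⁷ mol L⁻¹

3.20×10⁻⁷ M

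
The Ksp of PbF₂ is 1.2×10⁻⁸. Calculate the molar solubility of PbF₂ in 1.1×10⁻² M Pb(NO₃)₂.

PbF₂(s) ⇌ Pb²⁺(aq) + 2 F⁻(aq)
Let s be the solubility of PbF₂ here. The common ion gives [Pb²⁺] ≈ 1.1×10⁻² M, and [F⁻] = 2s.
Ksp = [Pb²⁺][F⁻]^2 = (1.1×10⁻²)(2s)^2
(2s)^2 = 1.2×10⁻⁸ / (1.1×10⁻²) = 1.1×10⁻⁶
s = 5.2×10⁻⁴ M

5.2×10⁻⁴ M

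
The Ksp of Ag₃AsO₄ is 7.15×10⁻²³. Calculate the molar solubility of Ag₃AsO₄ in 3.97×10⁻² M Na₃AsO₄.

Ag₃AsO₄(s) ⇌ 3 Ag⁺(aq) + AsO₄³⁻(aq)
AsO₄³⁻ is already present at 3.97×10⁻² M. If s mol/L of Ag₃AsO₄ dissolves, [Ag⁺] = 3s while [AsO₄³⁻] ≈ 3.97×10⁻² M.
Ksp = [Ag⁺]^3[AsO₄³⁻] = (3s)^3(3.97×10⁻²)
(3s)^3 = 7.15×10⁻²³ / (3.97×10⁻²) = 1.80×10⁻²¹
s = 4.06×10⁻⁸ M

4.06×10⁻⁸ M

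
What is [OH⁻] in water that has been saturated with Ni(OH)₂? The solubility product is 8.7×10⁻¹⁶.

Ni(OH)₂(s) ⇌ Ni²⁺(aq) + 2 OH⁻(aq)
For each mole of Ni(OH)₂ that dissolves per liter, [Ni²⁺] = s and [OH⁻] = 2s; let s denote this solubility.
Ksp = [Ni²⁺][OH⁻]^2 = s · (2s)^2 = 4s^3 = 8.7×10⁻¹⁶
s = 6.0×10⁻⁶ mol L⁻¹
[OH⁻] = 2s = 1.2×10⁻⁵ mol L⁻¹

1.2×10⁻⁵ M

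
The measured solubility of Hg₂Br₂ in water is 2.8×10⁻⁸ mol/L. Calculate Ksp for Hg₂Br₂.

Ksp = 8.8×10⁻²³

Hg₂Br₂(s) ⇌ Hg₂²⁺(aq) + 2 Br⁻(aq)
For each mole of Hg₂Br₂ that dissolves per liter, [Hg₂²⁺] = s and [Br⁻] = 2s; let s denote this solubility.
Ksp = [Hg₂²⁺][Br⁻]^2 = s · (2s)^2 = 4s^3
Ksp = 4 × (2.8×10⁻⁸)^3 = 8.8×10⁻²³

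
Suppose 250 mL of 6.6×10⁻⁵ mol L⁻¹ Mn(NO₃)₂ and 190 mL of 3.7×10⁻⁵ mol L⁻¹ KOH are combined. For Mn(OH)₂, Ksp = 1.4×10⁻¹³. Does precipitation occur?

After mixing, V = 250 mL + 190 mL = 440 mL.
[Mn²⁺] = (6.6×10⁻⁵)(250)/440 = 3.8×10⁻⁵ mol L⁻¹
[OH⁻] = (3.7×10⁻⁵)(190)/440 = 1.6×10⁻⁵ mol L⁻¹
Q = [Mn²⁺][OH⁻]^2 = 9.6×10⁻¹⁵
Since Q (9.6×10⁻¹⁵) is less than Ksp (1.4×10⁻¹³), no Mn(OH)₂ precipitates.

No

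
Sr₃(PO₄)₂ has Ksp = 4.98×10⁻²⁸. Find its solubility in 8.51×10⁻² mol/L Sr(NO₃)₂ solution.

Sr₃(PO₄)₂(s) ⇌ 3 Sr²⁺(aq) + 2 PO₄³⁻(aq)
Let s be the solubility of Sr₃(PO₄)₂ here. The common ion gives [Sr²⁺] ≈ 8.51×10⁻² mol/L, and [PO₄³⁻] = 2s.
Ksp = [Sr²⁺]^3[PO₄³⁻]^2 = (8.51×10⁻²)^3(2s)^2
(2s)^2 = 4.98×10⁻²⁸ / (8.51×10⁻²)^3 = 8.08×10⁻²⁵
s = 4.49×10⁻¹³ mol/L

4.49×10⁻¹³ M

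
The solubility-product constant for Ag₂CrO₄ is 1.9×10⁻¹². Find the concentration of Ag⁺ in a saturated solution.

Ag₂CrO₄(s) ⇌ 2 Ag⁺(aq) + CrO₄²⁻(aq)
With molar solubility s: [Ag⁺] = 2s, [CrO₄²⁻] = s.
Ksp = [Ag⁺]^2[CrO₄²⁻] = (2s)^2 · s = 4s^3 = 1.9×10⁻¹²
s = 7.8×10⁻⁵ M
[Ag⁺] = 2s = 1.6×10⁻⁴ M

1.6×10⁻⁴ M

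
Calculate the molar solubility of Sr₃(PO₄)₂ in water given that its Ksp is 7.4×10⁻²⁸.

1.5×10⁻⁶ M

Sr₃(PO₄)₂(s) ⇌ 3 Sr²⁺(aq) + 2 PO₄³⁻(aq)
If s mol/L of Sr₃(PO₄)₂ dissolves, [Sr²⁺] = 3s and [PO₄³⁻] = 2s.
Ksp = [Sr²⁺]^3[PO₄³⁻]^2 = (3s)^3 · (2s)^2 = 108s^5
108s^5 = 7.4×10⁻²⁸  ⇒  s^5 = 6.9×10⁻³⁰
s = 1.5×10⁻⁶ mol L⁻¹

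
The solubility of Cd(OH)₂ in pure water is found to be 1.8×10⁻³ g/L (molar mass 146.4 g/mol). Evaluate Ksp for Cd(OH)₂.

Convert to molarity: s = 1.8×10⁻³ / 146.4 = 1.230×10⁻⁵ mol/L
Cd(OH)₂(s) ⇌ Cd²⁺(aq) + 2 OH⁻(aq)
For each mole of Cd(OH)₂ that dissolves per liter, [Cd²⁺] = s and [OH⁻] = 2s; let s denote this solubility.
Ksp = [Cd²⁺][OH⁻]^2 = s · (2s)^2 = 4s^3
Ksp = 4 × (1.230×10⁻⁵)^3 = 7.4×10⁻¹⁵

Ksp = 7.4×10⁻¹⁵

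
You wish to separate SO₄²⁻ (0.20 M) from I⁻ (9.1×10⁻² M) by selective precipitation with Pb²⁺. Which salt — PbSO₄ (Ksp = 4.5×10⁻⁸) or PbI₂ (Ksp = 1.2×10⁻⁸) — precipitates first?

PbSO₄

Precipitation begins when Q = Ksp.
For PbSO₄: [Pb²⁺] = (Ksp/[SO₄²⁻]) = 2.3×10⁻⁷ M
For PbI₂: [Pb²⁺] = (Ksp/[I⁻]^2) = 1.4×10⁻⁶ M
Since PbSO₄ needs less Pb²⁺ to reach saturation, it precipitates first.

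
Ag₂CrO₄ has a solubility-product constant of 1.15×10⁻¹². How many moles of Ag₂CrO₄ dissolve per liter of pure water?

Ag₂CrO₄(s) ⇌ 2 Ag⁺(aq) + CrO₄²⁻(aq)
Call the molar solubility s, so that [Ag⁺] = 2s and [CrO₄²⁻] = s.
Ksp = [Ag⁺]^2[CrO₄²⁻] = (2s)^2 · s = 4s^3
4s^3 = 1.15×10⁻¹²  ⇒  s^3 = 2.88×10⁻¹³
s = 6.60×10⁻⁵ M

6.60×10⁻⁵ M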